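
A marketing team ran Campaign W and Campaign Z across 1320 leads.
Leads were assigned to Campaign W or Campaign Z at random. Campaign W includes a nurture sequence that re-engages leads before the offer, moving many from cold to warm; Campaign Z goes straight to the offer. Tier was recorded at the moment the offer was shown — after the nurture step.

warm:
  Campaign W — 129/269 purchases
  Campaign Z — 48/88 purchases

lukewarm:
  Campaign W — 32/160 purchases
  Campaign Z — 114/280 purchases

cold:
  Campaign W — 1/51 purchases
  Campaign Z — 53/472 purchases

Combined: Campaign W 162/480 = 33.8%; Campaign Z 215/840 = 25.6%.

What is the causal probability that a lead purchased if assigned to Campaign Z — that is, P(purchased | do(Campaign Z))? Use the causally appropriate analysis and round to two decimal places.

Engagement tier lies on the pathway campaign → engagement tier → outcome, so adjusting for it blocks the indirect effect. For the total causal effect of campaign, use the unadjusted pooled rates.
So P(outcome | do(Campaign Z)) is just the pooled rate for Campaign Z: 215/840 = 0.256.

0.26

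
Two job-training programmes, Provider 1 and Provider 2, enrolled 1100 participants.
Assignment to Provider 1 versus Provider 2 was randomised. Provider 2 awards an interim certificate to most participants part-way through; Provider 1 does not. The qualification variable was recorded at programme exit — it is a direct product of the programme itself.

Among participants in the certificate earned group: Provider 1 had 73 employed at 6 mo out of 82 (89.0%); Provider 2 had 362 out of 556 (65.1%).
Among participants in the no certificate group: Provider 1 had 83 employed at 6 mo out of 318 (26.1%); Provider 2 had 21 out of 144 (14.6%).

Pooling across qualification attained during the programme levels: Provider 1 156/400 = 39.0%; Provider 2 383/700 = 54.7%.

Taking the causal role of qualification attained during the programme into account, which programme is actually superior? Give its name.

Provider 2

Stratifying would compare programmes among participants the programmes themselves sorted into qualification attained during the programme groups — a form of selection on an intermediate. The unconditioned pooled rates give the total causal effect.
Pooled: Provider 1 39.0% vs Provider 2 54.7%; Provider 2 is higher overall.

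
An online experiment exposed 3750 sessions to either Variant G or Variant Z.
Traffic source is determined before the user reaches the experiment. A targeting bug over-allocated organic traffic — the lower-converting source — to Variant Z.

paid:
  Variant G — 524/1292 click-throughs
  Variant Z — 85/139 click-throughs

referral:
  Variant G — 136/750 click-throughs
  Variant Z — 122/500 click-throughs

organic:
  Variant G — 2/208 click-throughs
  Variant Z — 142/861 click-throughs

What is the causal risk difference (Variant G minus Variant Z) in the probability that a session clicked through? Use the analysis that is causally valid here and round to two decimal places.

The stratified and pooled comparisons disagree (Variant Z wins within each traffic source; Variant G wins overall), so the answer turns on the causal role of traffic source.
Traffic source satisfies the back-door criterion: it is not a descendant of the variant, and it blocks the spurious path from variant to outcome. Adjusting for it (i.e., using the within-traffic source rates) gives the causal effect.
Adjusting over the population distribution of traffic source: 0.382·(0.406−0.612) + 0.333·(0.181−0.244) + 0.285·(0.010−0.165) = -0.144.

-0.14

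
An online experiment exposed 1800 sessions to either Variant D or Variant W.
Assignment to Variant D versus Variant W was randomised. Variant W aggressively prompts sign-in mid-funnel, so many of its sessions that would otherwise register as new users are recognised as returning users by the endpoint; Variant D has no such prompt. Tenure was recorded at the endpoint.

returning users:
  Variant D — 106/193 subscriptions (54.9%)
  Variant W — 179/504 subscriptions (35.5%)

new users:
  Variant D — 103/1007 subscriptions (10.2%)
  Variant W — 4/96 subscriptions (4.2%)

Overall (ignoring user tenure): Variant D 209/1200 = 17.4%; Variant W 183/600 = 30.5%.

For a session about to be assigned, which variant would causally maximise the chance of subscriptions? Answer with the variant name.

Within every user tenure level Variant D has the higher rate, yet pooled Variant W does — Simpson's reversal.
User tenure here is a post-treatment variable shaped by the variant; conditioning on it would introduce bias rather than remove it. The overall comparison is the causal one.
Pooled: Variant D 17.4% vs Variant W 30.5%; Variant W is higher overall.

Variant W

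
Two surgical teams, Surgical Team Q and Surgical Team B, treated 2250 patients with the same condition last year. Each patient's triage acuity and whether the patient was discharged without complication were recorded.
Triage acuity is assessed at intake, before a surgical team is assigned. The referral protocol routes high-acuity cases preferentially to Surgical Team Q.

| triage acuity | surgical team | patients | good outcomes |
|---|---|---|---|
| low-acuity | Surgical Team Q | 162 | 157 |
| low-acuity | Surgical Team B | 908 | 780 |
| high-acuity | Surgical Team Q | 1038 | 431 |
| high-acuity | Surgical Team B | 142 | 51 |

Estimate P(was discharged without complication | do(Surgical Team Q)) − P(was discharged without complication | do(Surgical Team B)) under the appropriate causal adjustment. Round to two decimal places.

+0.08

Triage acuity differs across surgical teams for reasons unrelated to any effect of the surgical team itself, and it separately predicts the outcome — a classic confounder. We must compare within triage acuity levels.
Adjusting over the population distribution of triage acuity: 0.476·(0.969−0.859) + 0.524·(0.415−0.359) = +0.082.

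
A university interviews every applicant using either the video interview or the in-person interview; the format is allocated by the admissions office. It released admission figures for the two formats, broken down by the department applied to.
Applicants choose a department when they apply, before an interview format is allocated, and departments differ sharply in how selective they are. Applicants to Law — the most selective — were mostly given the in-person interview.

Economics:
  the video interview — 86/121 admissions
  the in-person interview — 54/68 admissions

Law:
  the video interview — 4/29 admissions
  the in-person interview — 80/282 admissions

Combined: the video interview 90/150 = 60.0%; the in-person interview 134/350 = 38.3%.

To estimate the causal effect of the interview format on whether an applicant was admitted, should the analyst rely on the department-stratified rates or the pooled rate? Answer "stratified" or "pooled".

The stratified and pooled comparisons disagree (the in-person interview wins within each department; the video interview wins overall), so the answer turns on the causal role of department.
Since department is a pre-existing factor (not a product of the interview format) and it affects the outcome on its own, it is a confounder. The stratified rates, not the pooled rate, identify the causal effect.
Within each level — Economics: 71.1% vs 79.4%; Law: 13.8% vs 28.4% — the in-person interview is higher every time.

stratified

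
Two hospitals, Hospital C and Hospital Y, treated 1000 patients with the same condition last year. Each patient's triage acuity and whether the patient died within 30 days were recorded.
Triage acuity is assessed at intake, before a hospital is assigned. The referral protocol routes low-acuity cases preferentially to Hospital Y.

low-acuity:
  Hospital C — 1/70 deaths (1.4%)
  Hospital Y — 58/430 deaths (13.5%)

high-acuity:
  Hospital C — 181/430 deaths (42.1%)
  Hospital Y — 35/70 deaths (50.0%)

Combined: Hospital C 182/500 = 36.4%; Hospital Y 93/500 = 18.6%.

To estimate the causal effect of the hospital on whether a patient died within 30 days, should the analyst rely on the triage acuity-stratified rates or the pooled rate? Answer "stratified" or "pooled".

stratified

Triage acuity differs across hospitals for reasons unrelated to any effect of the hospital itself, and it separately predicts the outcome — a classic confounder. We must compare within triage acuity levels.
Within each level — low-acuity: 1.4% vs 13.5%; high-acuity: 42.1% vs 50.0% — Hospital C is lower every time.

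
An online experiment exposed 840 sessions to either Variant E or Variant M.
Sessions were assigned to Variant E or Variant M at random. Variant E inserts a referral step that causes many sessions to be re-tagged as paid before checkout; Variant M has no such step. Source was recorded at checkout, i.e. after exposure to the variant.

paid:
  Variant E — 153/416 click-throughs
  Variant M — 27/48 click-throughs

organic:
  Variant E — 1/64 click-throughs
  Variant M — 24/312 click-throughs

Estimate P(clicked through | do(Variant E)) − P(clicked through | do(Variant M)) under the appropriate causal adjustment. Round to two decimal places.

+0.18

Variant M is higher inside every traffic source stratum but Variant E is higher in aggregate. Whether to stratify depends on how traffic source relates to the variant.
Traffic source is recorded after the variant and is itself shifted by it — it sits on the causal path from variant to outcome. Conditioning on a mediator would strip out part of the effect we want; the pooled comparison gives the total causal effect.
The causal difference is the pooled difference: 0.321 − 0.142 = +0.179.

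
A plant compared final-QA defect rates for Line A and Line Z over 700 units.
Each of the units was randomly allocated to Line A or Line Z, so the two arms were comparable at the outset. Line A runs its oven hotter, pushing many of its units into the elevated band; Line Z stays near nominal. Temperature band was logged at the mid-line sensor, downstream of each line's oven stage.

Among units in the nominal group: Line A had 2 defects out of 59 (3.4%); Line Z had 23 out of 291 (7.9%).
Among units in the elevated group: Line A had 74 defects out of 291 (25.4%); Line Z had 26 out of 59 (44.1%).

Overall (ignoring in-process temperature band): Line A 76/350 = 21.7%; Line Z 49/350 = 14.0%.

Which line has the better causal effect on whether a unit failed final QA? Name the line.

Line Z

Because the line influences in-process temperature band, in-process temperature band is a post-treatment mediator, not a confounder. Stratifying on it would bias the estimate; the causal effect is the crude pooled difference.
Pooled: Line A 21.7% vs Line Z 14.0%; Line Z is lower overall.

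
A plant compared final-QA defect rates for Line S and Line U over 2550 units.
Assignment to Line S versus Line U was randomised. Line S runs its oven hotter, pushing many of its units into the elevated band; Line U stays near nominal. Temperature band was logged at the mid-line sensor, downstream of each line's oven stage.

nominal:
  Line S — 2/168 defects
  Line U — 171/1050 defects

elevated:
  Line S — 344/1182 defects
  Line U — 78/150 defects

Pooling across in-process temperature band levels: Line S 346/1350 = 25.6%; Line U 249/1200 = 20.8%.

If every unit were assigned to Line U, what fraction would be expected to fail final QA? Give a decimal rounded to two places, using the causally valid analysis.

0.21

The distribution of in-process temperature band is itself part of what the line does — it is an intermediate outcome. Holding it fixed would remove that part of the effect; the total effect is the pooled difference.
So P(outcome | do(Line U)) is just the pooled rate for Line U: 249/1200 = 0.207.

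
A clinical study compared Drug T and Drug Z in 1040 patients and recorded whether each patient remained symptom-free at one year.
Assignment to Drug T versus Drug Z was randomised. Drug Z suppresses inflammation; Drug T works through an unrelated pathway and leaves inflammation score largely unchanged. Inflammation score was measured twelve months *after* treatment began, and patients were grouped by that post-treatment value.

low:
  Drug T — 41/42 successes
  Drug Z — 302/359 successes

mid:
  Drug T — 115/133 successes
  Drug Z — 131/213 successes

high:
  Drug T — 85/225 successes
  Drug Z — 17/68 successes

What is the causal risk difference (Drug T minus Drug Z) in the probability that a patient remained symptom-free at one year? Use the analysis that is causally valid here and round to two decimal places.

Drug T is higher inside every inflammation score stratum but Drug Z is higher in aggregate. Whether to stratify depends on how inflammation score relates to the drug.
Because the drug influences inflammation score, inflammation score is a post-treatment mediator, not a confounder. Stratifying on it would bias the estimate; the causal effect is the crude pooled difference.
The causal difference is the pooled difference: 0.603 − 0.703 = -0.101.

-0.10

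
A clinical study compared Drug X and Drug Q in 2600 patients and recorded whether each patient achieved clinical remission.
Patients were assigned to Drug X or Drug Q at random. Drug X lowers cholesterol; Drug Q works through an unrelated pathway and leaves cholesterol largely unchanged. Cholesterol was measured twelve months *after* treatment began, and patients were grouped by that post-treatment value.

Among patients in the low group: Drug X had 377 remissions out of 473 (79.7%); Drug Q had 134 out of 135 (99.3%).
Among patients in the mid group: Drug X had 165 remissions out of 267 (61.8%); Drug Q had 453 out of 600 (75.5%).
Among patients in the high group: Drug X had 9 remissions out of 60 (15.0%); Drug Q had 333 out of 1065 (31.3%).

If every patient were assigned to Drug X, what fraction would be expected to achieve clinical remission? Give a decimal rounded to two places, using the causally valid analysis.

0.69

Stratifying would compare drugs among patients the drugs themselves sorted into cholesterol groups — a form of selection on an intermediate. The unconditioned pooled rates give the total causal effect.
So P(outcome | do(Drug X)) is just the pooled rate for Drug X: 551/800 = 0.689.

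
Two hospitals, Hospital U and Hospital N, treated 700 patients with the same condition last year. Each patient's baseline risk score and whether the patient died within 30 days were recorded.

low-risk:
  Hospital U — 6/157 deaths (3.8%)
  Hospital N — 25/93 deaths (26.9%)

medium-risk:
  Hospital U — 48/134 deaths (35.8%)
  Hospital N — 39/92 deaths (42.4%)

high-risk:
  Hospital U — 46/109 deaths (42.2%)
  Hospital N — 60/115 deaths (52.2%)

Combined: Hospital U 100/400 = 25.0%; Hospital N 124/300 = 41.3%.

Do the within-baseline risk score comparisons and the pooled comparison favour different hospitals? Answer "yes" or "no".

Within each baseline risk score level (low-risk 3.8% vs 26.9%; medium-risk 35.8% vs 42.4%; high-risk 42.2% vs 52.2%), Hospital U has the lower rate every time. Pooled: 25.0% vs 41.3% — Hospital U has the lower rate overall. They agree.

no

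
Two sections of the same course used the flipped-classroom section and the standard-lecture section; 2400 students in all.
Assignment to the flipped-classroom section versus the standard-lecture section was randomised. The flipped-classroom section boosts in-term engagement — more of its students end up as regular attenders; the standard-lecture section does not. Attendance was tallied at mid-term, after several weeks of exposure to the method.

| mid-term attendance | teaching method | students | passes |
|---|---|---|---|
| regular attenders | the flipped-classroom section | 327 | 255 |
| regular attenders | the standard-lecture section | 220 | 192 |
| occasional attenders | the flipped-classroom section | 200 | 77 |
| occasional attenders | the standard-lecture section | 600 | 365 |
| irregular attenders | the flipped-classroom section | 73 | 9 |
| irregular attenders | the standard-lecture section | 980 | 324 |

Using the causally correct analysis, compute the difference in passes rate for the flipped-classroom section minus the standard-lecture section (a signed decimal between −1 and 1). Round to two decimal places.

+0.08

Mid-term attendance is recorded after the teaching method and is itself shifted by it — it sits on the causal path from teaching method to outcome. Conditioning on a mediator would strip out part of the effect we want; the pooled comparison gives the total causal effect.
The causal difference is the pooled difference: 0.568 − 0.489 = +0.079.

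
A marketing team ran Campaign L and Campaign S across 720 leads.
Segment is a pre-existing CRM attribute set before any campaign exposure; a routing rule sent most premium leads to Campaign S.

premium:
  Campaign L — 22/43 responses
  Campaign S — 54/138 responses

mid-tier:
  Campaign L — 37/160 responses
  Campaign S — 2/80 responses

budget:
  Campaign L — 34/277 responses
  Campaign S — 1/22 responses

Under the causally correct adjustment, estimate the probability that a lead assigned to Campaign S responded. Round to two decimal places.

Since customer segment is a pre-existing factor (not a product of the campaign) and it affects the outcome on its own, it is a confounder. The stratified rates, not the pooled rate, identify the causal effect.
Standardising Campaign S to the population customer segment mix: 0.251·54/138 + 0.333·2/80 + 0.415·1/22 = 0.126.

0.13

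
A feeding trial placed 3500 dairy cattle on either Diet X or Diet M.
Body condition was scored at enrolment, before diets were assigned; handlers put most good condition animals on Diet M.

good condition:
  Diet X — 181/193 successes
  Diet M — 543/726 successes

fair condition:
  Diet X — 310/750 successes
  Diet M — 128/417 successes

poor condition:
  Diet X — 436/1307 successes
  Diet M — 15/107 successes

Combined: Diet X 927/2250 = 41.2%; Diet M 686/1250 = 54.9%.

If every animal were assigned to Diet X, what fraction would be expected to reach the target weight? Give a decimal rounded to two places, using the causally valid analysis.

The imbalance in starting body condition arose from how dairy cattle were allocated, not from anything the diet did; and starting body condition independently affects the outcome. The pooled gap is confounded — condition on starting body condition.
Standardising Diet X to the population starting body condition mix: 0.263·181/193 + 0.333·310/750 + 0.404·436/1307 = 0.519.

0.52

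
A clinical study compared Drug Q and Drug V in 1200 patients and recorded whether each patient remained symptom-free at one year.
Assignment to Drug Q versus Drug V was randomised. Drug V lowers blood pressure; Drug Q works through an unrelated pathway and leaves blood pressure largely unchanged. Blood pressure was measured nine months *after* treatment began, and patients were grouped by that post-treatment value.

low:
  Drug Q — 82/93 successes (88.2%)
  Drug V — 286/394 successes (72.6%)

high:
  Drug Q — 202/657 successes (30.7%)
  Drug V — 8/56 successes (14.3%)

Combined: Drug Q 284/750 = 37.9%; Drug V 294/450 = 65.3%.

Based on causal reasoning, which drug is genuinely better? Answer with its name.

Drug V

Drug Q is higher inside every blood pressure stratum but Drug V is higher in aggregate. Whether to stratify depends on how blood pressure relates to the drug.
Blood pressure lies on the pathway drug → blood pressure → outcome, so adjusting for it blocks the indirect effect. For the total causal effect of drug, use the unadjusted pooled rates.
Pooled: Drug Q 37.9% vs Drug V 65.3%; Drug V is higher overall.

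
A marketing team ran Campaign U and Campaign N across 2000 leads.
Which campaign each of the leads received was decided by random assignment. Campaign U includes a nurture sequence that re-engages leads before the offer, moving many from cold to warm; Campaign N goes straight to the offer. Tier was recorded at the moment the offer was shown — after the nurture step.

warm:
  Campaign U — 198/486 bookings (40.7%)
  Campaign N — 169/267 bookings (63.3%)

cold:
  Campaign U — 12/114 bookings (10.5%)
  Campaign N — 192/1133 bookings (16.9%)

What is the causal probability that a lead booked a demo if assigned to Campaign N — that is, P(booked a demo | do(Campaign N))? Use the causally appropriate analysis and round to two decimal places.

Campaign N is higher inside every engagement tier stratum but Campaign U is higher in aggregate. Whether to stratify depends on how engagement tier relates to the campaign.
Engagement tier is recorded after the campaign and is itself shifted by it — it sits on the causal path from campaign to outcome. Conditioning on a mediator would strip out part of the effect we want; the pooled comparison gives the total causal effect.
So P(outcome | do(Campaign N)) is just the pooled rate for Campaign N: 361/1400 = 0.258.

0.26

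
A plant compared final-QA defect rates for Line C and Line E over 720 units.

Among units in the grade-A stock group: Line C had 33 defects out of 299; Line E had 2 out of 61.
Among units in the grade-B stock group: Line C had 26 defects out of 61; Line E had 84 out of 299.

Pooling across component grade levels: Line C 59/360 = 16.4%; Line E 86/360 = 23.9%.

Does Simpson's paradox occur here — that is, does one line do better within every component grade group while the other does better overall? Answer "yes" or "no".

Within each component grade level (grade-A stock 11.0% vs 3.3%; grade-B stock 42.6% vs 28.1%), Line E has the lower rate every time. Pooled: 16.4% vs 23.9% — Line C has the lower rate overall. The two comparisons disagree.

yes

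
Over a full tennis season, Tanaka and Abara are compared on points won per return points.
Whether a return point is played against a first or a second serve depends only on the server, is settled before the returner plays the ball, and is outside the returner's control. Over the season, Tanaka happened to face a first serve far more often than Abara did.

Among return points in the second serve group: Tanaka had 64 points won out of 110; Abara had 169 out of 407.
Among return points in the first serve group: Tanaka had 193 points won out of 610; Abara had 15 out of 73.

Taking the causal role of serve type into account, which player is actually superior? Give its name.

Tanaka is higher inside every serve type stratum but Abara is higher in aggregate. Whether to stratify depends on how serve type relates to the player.
Serve type satisfies the back-door criterion: it is not a descendant of the player, and it blocks the spurious path from player to outcome. Adjusting for it (i.e., using the within-serve type rates) gives the causal effect.
Within each level — second serve: 58.2% vs 41.5%; first serve: 31.6% vs 20.5% — Tanaka is higher every time.

Tanaka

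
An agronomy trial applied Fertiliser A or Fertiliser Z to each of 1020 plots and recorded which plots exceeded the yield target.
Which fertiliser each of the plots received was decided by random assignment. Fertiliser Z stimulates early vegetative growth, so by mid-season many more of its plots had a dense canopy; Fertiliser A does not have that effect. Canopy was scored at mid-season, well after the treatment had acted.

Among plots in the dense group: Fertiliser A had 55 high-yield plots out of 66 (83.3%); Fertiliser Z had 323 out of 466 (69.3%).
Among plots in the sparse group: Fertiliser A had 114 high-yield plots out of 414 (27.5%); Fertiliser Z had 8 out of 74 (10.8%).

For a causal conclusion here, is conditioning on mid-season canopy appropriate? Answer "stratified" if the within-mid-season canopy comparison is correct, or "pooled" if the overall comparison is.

Mid-season canopy lies on the pathway fertiliser → mid-season canopy → outcome, so adjusting for it blocks the indirect effect. For the total causal effect of fertiliser, use the unadjusted pooled rates.
Pooled: Fertiliser A 35.2% vs Fertiliser Z 61.3%; Fertiliser Z is higher overall.

pooled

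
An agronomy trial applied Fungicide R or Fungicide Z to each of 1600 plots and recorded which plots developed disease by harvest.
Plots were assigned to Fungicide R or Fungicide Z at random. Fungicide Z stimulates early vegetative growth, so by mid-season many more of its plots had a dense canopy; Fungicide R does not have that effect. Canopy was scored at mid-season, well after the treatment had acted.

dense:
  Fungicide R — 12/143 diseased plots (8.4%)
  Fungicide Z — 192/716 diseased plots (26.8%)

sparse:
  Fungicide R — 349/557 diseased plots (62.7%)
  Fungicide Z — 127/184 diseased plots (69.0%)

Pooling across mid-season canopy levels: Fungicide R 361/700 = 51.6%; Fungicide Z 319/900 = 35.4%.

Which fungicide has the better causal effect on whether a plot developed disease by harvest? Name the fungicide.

The stratified and pooled comparisons disagree (Fungicide R wins within each mid-season canopy; Fungicide Z wins overall), so the answer turns on the causal role of mid-season canopy.
Mid-season canopy lies on the pathway fungicide → mid-season canopy → outcome, so adjusting for it blocks the indirect effect. For the total causal effect of fungicide, use the unadjusted pooled rates.
Pooled: Fungicide R 51.6% vs Fungicide Z 35.4%; Fungicide Z is lower overall.

Fungicide Z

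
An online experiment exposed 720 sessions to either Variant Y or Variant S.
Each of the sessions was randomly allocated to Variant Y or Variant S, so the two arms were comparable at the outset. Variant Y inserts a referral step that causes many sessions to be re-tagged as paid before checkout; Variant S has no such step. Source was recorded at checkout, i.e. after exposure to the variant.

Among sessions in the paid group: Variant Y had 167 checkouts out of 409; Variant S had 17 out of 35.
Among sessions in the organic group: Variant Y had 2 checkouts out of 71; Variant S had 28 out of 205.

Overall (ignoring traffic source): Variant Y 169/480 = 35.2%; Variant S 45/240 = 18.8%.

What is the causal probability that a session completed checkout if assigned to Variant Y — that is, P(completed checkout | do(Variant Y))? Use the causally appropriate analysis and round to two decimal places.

The stratified and pooled comparisons disagree (Variant S wins within each traffic source; Variant Y wins overall), so the answer turns on the causal role of traffic source.
Traffic source is recorded after the variant and is itself shifted by it — it sits on the causal path from variant to outcome. Conditioning on a mediator would strip out part of the effect we want; the pooled comparison gives the total causal effect.
So P(outcome | do(Variant Y)) is just the pooled rate for Variant Y: 169/480 = 0.352.

0.35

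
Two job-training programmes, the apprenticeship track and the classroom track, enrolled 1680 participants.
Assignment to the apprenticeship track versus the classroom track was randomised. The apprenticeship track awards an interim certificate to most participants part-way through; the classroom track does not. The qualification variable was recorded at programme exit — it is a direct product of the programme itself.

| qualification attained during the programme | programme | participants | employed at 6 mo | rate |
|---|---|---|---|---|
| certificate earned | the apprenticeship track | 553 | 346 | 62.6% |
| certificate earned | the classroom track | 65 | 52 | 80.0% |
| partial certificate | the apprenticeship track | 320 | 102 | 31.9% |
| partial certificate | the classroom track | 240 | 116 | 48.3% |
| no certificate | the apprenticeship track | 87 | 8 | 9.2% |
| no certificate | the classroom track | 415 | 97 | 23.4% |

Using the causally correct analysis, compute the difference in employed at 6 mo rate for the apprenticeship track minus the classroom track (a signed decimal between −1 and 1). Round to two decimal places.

+0.11

Qualification attained during the programme lies on the pathway programme → qualification attained during the programme → outcome, so adjusting for it blocks the indirect effect. For the total causal effect of programme, use the unadjusted pooled rates.
The causal difference is the pooled difference: 0.475 − 0.368 = +0.107.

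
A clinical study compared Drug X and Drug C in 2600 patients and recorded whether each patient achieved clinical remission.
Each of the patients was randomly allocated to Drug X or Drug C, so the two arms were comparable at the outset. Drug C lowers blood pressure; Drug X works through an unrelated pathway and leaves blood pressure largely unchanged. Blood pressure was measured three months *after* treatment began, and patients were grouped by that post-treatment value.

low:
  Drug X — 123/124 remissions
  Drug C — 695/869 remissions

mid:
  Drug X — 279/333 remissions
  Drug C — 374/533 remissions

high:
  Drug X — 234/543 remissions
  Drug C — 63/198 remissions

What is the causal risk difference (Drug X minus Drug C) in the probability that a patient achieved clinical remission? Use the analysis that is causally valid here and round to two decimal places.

-0.07

Blood pressure here is a post-treatment variable shaped by the drug; conditioning on it would introduce bias rather than remove it. The overall comparison is the causal one.
The causal difference is the pooled difference: 0.636 − 0.708 = -0.071.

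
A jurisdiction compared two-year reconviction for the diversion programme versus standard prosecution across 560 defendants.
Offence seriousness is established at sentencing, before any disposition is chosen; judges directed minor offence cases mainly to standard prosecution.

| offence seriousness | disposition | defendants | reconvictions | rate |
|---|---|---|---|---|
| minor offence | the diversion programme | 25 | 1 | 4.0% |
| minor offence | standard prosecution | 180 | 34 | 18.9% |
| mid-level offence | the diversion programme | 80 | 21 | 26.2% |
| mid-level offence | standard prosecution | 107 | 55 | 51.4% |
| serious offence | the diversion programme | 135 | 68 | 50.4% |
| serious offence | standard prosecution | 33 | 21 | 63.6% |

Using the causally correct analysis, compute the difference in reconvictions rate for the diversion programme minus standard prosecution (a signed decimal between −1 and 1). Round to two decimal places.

-0.18

Nothing the disposition does changes offence seriousness; the imbalance is an allocation artefact. With offence seriousness also predicting the outcome, the pooled figure is confounded, and the within-stratum comparison is the causal one.
Adjusting over the population distribution of offence seriousness: 0.366·(0.040−0.189) + 0.334·(0.263−0.514) + 0.300·(0.504−0.636) = -0.178.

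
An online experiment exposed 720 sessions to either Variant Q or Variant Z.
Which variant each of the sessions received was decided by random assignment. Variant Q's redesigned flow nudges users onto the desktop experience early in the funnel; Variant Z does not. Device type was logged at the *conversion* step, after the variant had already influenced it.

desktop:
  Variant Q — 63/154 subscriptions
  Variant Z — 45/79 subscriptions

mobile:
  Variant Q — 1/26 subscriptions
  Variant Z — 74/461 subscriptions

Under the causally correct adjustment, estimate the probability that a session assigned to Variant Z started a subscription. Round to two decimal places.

The stratified and pooled comparisons disagree (Variant Z wins within each device type; Variant Q wins overall), so the answer turns on the causal role of device type.
Because the variant influences device type, device type is a post-treatment mediator, not a confounder. Stratifying on it would bias the estimate; the causal effect is the crude pooled difference.
So P(outcome | do(Variant Z)) is just the pooled rate for Variant Z: 119/540 = 0.220.

0.22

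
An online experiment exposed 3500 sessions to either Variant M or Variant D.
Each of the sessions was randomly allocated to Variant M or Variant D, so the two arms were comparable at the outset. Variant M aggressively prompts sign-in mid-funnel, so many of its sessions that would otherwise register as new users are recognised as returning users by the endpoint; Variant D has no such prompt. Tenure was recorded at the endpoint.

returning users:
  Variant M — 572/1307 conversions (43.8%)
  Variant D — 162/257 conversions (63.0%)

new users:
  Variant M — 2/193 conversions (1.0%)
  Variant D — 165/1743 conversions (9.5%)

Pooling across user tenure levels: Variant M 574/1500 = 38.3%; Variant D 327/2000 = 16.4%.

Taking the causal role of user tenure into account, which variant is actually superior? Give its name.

Variant M

User tenure here is a post-treatment variable shaped by the variant; conditioning on it would introduce bias rather than remove it. The overall comparison is the causal one.
Pooled: Variant M 38.3% vs Variant D 16.4%; Variant M is higher overall.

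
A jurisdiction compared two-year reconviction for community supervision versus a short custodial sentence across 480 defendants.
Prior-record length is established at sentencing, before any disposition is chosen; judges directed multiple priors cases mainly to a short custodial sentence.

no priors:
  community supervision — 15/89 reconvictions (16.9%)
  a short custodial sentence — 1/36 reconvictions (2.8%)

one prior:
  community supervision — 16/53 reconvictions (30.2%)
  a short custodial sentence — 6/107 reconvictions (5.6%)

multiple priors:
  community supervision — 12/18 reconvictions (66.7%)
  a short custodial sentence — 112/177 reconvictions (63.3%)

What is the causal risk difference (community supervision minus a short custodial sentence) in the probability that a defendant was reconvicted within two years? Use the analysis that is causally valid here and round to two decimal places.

Prior-record length is set before the disposition has any effect — it is not caused by the disposition — and it independently drives the outcome. That makes it a confounder, so the causal comparison is within prior-record length levels.
Adjusting over the population distribution of prior-record length: 0.260·(0.169−0.028) + 0.333·(0.302−0.056) + 0.406·(0.667−0.633) = +0.132.

+0.13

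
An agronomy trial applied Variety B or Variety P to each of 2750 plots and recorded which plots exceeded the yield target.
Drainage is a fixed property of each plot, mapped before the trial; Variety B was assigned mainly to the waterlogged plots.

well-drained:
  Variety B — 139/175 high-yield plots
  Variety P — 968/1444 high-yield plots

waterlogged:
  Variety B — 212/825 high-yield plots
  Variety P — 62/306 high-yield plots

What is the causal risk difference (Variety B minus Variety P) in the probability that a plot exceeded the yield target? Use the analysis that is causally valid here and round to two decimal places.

Field drainage satisfies the back-door criterion: it is not a descendant of the variety, and it blocks the spurious path from variety to outcome. Adjusting for it (i.e., using the within-field drainage rates) gives the causal effect.
Adjusting over the population distribution of field drainage: 0.589·(0.794−0.670) + 0.411·(0.257−0.203) = +0.095.

+0.10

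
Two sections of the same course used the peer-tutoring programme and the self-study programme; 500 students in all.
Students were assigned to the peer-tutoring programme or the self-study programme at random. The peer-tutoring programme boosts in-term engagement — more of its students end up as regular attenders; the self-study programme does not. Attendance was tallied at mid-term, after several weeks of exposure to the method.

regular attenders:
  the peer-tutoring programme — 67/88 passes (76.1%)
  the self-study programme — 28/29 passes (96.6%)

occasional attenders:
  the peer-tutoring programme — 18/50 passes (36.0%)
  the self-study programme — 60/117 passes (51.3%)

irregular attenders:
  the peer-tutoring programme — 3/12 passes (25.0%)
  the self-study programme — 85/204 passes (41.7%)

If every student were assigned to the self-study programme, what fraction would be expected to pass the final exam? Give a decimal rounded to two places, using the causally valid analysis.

0.49

Mid-term attendance is recorded after the teaching method and is itself shifted by it — it sits on the causal path from teaching method to outcome. Conditioning on a mediator would strip out part of the effect we want; the pooled comparison gives the total causal effect.
So P(outcome | do(the self-study programme)) is just the pooled rate for the self-study programme: 173/350 = 0.494.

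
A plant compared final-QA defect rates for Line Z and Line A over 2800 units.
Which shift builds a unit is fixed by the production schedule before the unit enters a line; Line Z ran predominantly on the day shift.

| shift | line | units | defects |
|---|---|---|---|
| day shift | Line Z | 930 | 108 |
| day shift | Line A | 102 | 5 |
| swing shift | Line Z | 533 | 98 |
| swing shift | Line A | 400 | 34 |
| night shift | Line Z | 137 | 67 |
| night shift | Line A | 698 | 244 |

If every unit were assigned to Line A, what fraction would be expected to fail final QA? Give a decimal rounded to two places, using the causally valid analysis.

The shift-specific comparison favours Line A throughout, but the pooled figures favour Line Z. The question is whether to condition on shift.
Shift satisfies the back-door criterion: it is not a descendant of the line, and it blocks the spurious path from line to outcome. Adjusting for it (i.e., using the within-shift rates) gives the causal effect.
Standardising Line A to the population shift mix: 0.369·5/102 + 0.333·34/400 + 0.298·244/698 = 0.151.

0.15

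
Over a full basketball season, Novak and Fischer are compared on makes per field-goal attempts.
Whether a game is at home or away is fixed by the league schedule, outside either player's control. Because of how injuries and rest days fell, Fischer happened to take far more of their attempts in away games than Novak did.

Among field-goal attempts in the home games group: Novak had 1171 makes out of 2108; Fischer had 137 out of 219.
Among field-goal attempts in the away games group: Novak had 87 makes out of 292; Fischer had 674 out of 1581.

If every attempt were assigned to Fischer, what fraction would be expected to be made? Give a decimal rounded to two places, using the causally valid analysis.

0.54

The game venue-specific comparison favours Fischer throughout, but the pooled figures favour Novak. The question is whether to condition on game venue.
Game venue differs across players for reasons unrelated to any effect of the player itself, and it separately predicts the outcome — a classic confounder. We must compare within game venue levels.
Standardising Fischer to the population game venue mix: 0.554·137/219 + 0.446·674/1581 = 0.537.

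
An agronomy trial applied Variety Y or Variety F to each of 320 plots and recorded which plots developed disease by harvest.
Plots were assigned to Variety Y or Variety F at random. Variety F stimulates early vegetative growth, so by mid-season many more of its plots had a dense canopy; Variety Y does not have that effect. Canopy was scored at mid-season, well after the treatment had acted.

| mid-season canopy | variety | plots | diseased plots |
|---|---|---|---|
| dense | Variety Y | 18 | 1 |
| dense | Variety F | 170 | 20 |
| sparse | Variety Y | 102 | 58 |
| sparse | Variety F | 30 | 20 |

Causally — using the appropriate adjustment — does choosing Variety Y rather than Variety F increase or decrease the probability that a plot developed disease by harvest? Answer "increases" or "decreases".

Because the variety influences mid-season canopy, mid-season canopy is a post-treatment mediator, not a confounder. Stratifying on it would bias the estimate; the causal effect is the crude pooled difference.
Pooled: Variety Y 49.2% vs Variety F 20.0%; Variety F is lower overall.

increases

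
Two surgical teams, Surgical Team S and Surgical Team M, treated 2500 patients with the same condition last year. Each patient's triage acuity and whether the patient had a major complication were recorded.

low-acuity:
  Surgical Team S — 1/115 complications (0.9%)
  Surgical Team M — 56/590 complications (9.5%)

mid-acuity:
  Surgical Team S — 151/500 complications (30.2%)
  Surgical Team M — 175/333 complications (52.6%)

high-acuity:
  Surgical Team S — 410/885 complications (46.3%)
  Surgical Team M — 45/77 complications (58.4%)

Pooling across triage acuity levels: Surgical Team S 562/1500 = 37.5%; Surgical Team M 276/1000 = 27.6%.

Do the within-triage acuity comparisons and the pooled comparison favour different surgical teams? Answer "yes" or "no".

yes

Within each triage acuity level (low-acuity 0.9% vs 9.5%; mid-acuity 30.2% vs 52.6%; high-acuity 46.3% vs 58.4%), Surgical Team S has the lower rate every time. Pooled: 37.5% vs 27.6% — Surgical Team M has the lower rate overall. The two comparisons disagree.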